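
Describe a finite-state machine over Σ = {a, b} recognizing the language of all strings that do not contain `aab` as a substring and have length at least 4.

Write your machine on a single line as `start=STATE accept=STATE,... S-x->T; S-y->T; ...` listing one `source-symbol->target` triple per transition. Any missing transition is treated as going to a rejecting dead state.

start=q0; accept=q10,q12,q13,q14,q16,q17; q0-a->q1; q0-b->q2; q1-a->q3; q1-b->q4; q2-a->q5; q2-b->q4; q3-a->q6; q3-b->q7; q4-a->q8; q4-b->q9; q5-a->q6; q5-b->q9; q6-a->q10; q6-b->q11; q7-a->q11; q7-b->q11; q8-a->q10; q8-b->q12; q9-a->q13; q9-b->q12; q10-a->q14; q10-b->q15; q11-a->q15; q11-b->q15; q12-a->q16; q12-b->q17; q13-a->q14; q13-b->q17; q14-a->q14; q14-b->q15; q15-a->q15; q15-b->q15; q16-a->q14; q16-b->q17; q17-a->q16; q17-b->q17

Run two small machines in parallel and take their product. One (4 states) tracks partial matches of the forbidden pattern `aab`; the other (6 states) tracks the input length, saturating at 5. Each combined state is a pair, one component from each; accept when both components accept.
18 states suffice.
          a    b  
>  q0     q1   q2 
   q1     q3   q4 
   q2     q5   q4 
   q3     q6   q7 
   q4     q8   q9 
   q5     q6   q9 
   q6    q10  q11 
   q7    q11  q11 
   q8    q10  q12 
   q9    q13  q12 
 * q10   q14  q15 
   q11   q15  q15 
 * q12   q16  q17 
 * q13   q14  q17 
 * q14   q14  q15 
   q15   q15  q15 
 * q16   q14  q17 
 * q17   q16  q17 
(> = start, * = accepting)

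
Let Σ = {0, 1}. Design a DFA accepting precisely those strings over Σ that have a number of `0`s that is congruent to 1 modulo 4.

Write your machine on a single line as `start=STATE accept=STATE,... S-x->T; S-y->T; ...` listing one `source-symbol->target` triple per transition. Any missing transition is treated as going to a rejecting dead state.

start=q0; accept=q1; q0-0->q1; q0-1->q0; q1-0->q2; q1-1->q1; q2-0->q3; q2-1->q2; q3-0->q0; q3-1->q3

The only thing that matters is how many `0`s have appeared, reduced mod 4. Use one state per residue: q0 for 0, …, q3 for 3. Reading `0` moves to the next residue; anything else stays put. q1 is accepting.
        0   1  
>  q0   q1  q0 
 * q1   q2  q1 
   q2   q3  q2 
   q3   q0  q3 
(> = start, * = accepting)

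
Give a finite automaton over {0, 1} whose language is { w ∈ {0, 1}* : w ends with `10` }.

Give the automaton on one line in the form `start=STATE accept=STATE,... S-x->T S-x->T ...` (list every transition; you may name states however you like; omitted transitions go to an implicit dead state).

start=q0 accept=q2 q0-0->q0 q0-1->q1 q1-0->q2 q1-1->q1 q2-0->q0 q2-1->q1

Remember how much of `10` the current input suffix matches. State q0 means no match yet; q1 means the last symbol is `1`; q2 means the last 2 symbols are `10`. Only q2 accepts. On a mismatch, fall back to the longest proper suffix that is still a prefix of `10`.
A 3-state machine:
        0   1  
>  q0   q0  q1 
   q1   q2  q1 
 * q2   q0  q1 
(> = start, * = accepting)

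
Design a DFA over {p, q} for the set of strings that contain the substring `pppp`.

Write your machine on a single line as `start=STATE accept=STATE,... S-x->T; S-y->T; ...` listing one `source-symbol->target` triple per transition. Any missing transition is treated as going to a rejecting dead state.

start=s0; accept=s4; s0-p->s1; s0-q->s0; s1-p->s2; s1-q->s0; s2-p->s3; s2-q->s0; s3-p->s4; s3-q->s0; s4-p->s4; s4-q->s4

Track how much of `pppp` has been matched so far: state s0 is no progress, s4 is the absorbing accept state reached once `pppp` has occurred. Intermediate states record partial matches; on a mismatch, fall back to the longest reusable overlap.
        p   q  
>  s0   s1  s0 
   s1   s2  s0 
   s2   s3  s0 
   s3   s4  s0 
 * s4   s4  s4 
(> = start, * = accepting)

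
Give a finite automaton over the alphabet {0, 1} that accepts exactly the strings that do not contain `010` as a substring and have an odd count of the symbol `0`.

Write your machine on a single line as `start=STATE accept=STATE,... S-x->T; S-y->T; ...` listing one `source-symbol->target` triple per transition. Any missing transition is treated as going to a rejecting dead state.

Run two small machines in parallel and take their product. The first has 4 states tracking partial matches of the forbidden pattern `010`; the second has 2 states tracking the count of `0`s modulo 2. A product state is a pair (one from each), accepting exactly when both do. After merging equivalent states the machine shrinks.
A 7-state machine:
        0   1  
>  q0   q1  q0 
 * q1   q2  q3 
   q2   q1  q4 
 * q3   q5  q6 
   q4   q5  q0 
   q5   q5  q5 
 * q6   q2  q6 
(> = start, * = accepting)

start=q0; accept=q1,q3,q6; q0-0->q1; q0-1->q0; q1-0->q2; q1-1->q3; q2-0->q1; q2-1->q4; q3-0->q5; q3-1->q6; q4-0->q5; q4-1->q0; q5-0->q5; q5-1->q5; q6-0->q2; q6-1->q6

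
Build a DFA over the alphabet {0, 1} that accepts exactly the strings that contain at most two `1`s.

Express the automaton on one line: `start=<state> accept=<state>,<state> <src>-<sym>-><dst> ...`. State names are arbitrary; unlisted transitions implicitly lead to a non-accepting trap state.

Only the number of `1`s matters, and only up to 3. Make a chain S0 → S1 → S2 → S3 advanced by each `1` (with S3 absorbing); every other symbol self-loops. The accepting set is {S0, S1, S2}.
With 4 states:
        0   1  
>* S0   S0  S1 
 * S1   S1  S2 
 * S2   S2  S3 
   S3   S3  S3 
(> = start, * = accepting)

start=S0 accept=S0,S1,S2 S0-0->S0 S0-1->S1 S1-0->S1 S1-1->S2 S2-0->S2 S2-1->S3 S3-0->S3 S3-1->S3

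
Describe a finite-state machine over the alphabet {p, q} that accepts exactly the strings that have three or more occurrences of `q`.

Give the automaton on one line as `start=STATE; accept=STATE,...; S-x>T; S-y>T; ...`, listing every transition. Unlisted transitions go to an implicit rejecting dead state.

start=A; accept=D,E; A-p>A; A-q>B; B-p>B; B-q>C; C-p>C; C-q>D; D-p>D; D-q>E; E-p>E; E-q>E

Only the number of `q`s matters, and only up to 4. Make a chain A → B → C → D → E advanced by each `q` (with E absorbing); every other symbol self-loops. The accepting set is {D, E}.
5 states suffice.
       p  q 
>  A   A  B 
   B   B  C 
   C   C  D 
 * D   D  E 
 * E   E  E 
(> = start, * = accepting)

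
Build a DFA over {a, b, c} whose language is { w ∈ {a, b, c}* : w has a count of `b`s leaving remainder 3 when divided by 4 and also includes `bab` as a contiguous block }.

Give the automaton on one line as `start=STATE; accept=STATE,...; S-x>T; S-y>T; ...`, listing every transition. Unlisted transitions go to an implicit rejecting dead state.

Handle the two conditions separately and then intersect. One (4 states) tracks the count of `b`s modulo 4; the other (4 states) tracks whether and how much of `bab` has been seen. Each combined state is a pair, one component from each; accept when both components accept.
With 16 states:
          a    b    c  
>  S0     S0   S1   S0 
   S1     S2   S3   S4 
   S2     S4   S5   S4 
   S3     S6   S7   S8 
   S4     S4   S3   S4 
   S5     S5   S9   S5 
   S6     S8   S9   S8 
   S7    S10  S11  S12 
   S8     S8   S7   S8 
 * S9     S9  S13   S9 
   S10   S12  S13  S12 
   S11   S14   S1   S0 
   S12   S12  S11  S12 
   S13   S13  S15  S13 
   S14    S0  S15   S0 
   S15   S15   S5  S15 
(> = start, * = accepting)

start=S0; accept=S9; S0-a>S0; S0-b>S1; S0-c>S0; S1-a>S2; S1-b>S3; S1-c>S4; S2-a>S4; S2-b>S5; S2-c>S4; S3-a>S6; S3-b>S7; S3-c>S8; S4-a>S4; S4-b>S3; S4-c>S4; S5-a>S5; S5-b>S9; S5-c>S5; S6-a>S8; S6-b>S9; S6-c>S8; S7-a>S10; S7-b>S11; S7-c>S12; S8-a>S8; S8-b>S7; S8-c>S8; S9-a>S9; S9-b>S13; S9-c>S9; S10-a>S12; S10-b>S13; S10-c>S12; S11-a>S14; S11-b>S1; S11-c>S0; S12-a>S12; S12-b>S11; S12-c>S12; S13-a>S13; S13-b>S15; S13-c>S13; S14-a>S0; S14-b>S15; S14-c>S0; S15-a>S15; S15-b>S5; S15-c>S15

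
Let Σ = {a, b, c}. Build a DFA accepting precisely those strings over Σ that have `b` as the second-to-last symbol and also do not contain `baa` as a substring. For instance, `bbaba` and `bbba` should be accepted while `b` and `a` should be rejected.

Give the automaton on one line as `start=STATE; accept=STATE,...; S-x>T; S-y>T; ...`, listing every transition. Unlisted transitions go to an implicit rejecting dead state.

start=s0; accept=s7,s8,s9; s0-a>s1; s0-b>s2; s0-c>s3; s1-a>s4; s1-b>s5; s1-c>s6; s2-a>s7; s2-b>s8; s2-c>s9; s3-a>s10; s3-b>s11; s3-c>s12; s4-a>s4; s4-b>s5; s4-c>s6; s5-a>s7; s5-b>s8; s5-c>s9; s6-a>s10; s6-b>s11; s6-c>s12; s7-a>s13; s7-b>s5; s7-c>s6; s8-a>s7; s8-b>s8; s8-c>s9; s9-a>s10; s9-b>s11; s9-c>s12; s10-a>s4; s10-b>s5; s10-c>s6; s11-a>s7; s11-b>s8; s11-c>s9; s12-a>s10; s12-b>s11; s12-c>s12; s13-a>s13; s13-b>s14; s13-c>s15; s14-a>s16; s14-b>s17; s14-c>s18; s15-a>s19; s15-b>s20; s15-c>s21; s16-a>s13; s16-b>s14; s16-c>s15; s17-a>s16; s17-b>s17; s17-c>s18; s18-a>s19; s18-b>s20; s18-c>s21; s19-a>s13; s19-b>s14; s19-c>s15; s20-a>s16; s20-b>s17; s20-c>s18; s21-a>s19; s21-b>s20; s21-c>s21

Handle the two conditions separately and then intersect. The first has 13 states tracking the last 2 symbols read; the second has 4 states tracking partial matches of the forbidden pattern `baa`. A product state is a pair (one from each), accepting exactly when both do.
          a    b    c  
>  s0     s1   s2   s3 
   s1     s4   s5   s6 
   s2     s7   s8   s9 
   s3    s10  s11  s12 
   s4     s4   s5   s6 
   s5     s7   s8   s9 
   s6    s10  s11  s12 
 * s7    s13   s5   s6 
 * s8     s7   s8   s9 
 * s9    s10  s11  s12 
   s10    s4   s5   s6 
   s11    s7   s8   s9 
   s12   s10  s11  s12 
   s13   s13  s14  s15 
   s14   s16  s17  s18 
   s15   s19  s20  s21 
   s16   s13  s14  s15 
   s17   s16  s17  s18 
   s18   s19  s20  s21 
   s19   s13  s14  s15 
   s20   s16  s17  s18 
   s21   s19  s20  s21 
(> = start, * = accepting)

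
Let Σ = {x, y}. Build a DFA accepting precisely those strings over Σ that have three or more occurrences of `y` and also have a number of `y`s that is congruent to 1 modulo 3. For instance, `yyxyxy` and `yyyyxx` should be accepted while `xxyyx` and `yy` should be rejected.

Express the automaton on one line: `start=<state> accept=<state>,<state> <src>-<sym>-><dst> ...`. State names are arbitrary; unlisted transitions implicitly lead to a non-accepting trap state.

Handle the two conditions separately and then intersect. The first has 5 states tracking the count of `y`s, saturating at 4; the second has 3 states tracking the count of `y`s modulo 3. A product state is a pair (one from each), accepting exactly when both do.
       x  y 
>  A   A  B 
   B   B  C 
   C   C  D 
   D   D  E 
 * E   E  F 
   F   F  G 
   G   G  E 
(> = start, * = accepting)

start=A accept=E A-x->A A-y->B B-x->B B-y->C C-x->C C-y->D D-x->D D-y->E E-x->E E-y->F F-x->F F-y->G G-x->G G-y->E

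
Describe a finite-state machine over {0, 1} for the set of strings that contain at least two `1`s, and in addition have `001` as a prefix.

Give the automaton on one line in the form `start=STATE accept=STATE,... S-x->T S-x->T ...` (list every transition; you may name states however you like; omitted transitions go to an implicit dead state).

start=s0 accept=s8,s9 s0-0->s1 s0-1->s2 s1-0->s3 s1-1->s2 s2-0->s2 s2-1->s4 s3-0->s5 s3-1->s6 s4-0->s4 s4-1->s7 s5-0->s5 s5-1->s2 s6-0->s6 s6-1->s8 s7-0->s7 s7-1->s7 s8-0->s8 s8-1->s9 s9-0->s9 s9-1->s9

Build one automaton per condition and run them in lockstep. One (4 states) tracks the count of `1`s, saturating at 3; the other (5 states) tracks whether the input so far still matches the prefix `001`. Each combined state is a pair, one component from each; accept when both components accept.
A 10-state machine:
        0   1  
>  s0   s1  s2 
   s1   s3  s2 
   s2   s2  s4 
   s3   s5  s6 
   s4   s4  s7 
   s5   s5  s2 
   s6   s6  s8 
   s7   s7  s7 
 * s8   s8  s9 
 * s9   s9  s9 
(> = start, * = accepting)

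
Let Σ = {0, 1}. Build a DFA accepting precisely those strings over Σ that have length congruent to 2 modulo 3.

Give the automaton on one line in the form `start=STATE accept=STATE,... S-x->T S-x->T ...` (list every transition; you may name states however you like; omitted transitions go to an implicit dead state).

start=s0 accept=s2 s0-0->s1 s0-1->s1 s1-0->s2 s1-1->s2 s2-0->s0 s2-1->s0

Only the length mod 3 matters, so use a 3-cycle: from any state, every input symbol moves to the next state, wrapping s2 back to s0. Mark s2 accepting.
3 states suffice.
        0   1  
>  s0   s1  s1 
   s1   s2  s2 
 * s2   s0  s0 
(> = start, * = accepting)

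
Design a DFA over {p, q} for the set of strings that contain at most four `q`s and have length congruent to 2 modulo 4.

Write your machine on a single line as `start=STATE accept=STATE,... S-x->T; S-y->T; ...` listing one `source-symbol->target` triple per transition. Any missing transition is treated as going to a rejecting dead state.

start=A; accept=D,E,F,S,T; A-p->B; A-q->C; B-p->D; B-q->E; C-p->E; C-q->F; D-p->G; D-q->H; E-p->H; E-q->I; F-p->I; F-q->J; G-p->A; G-q->K; H-p->K; H-q->L; I-p->L; I-q->M; J-p->M; J-q->N; K-p->C; K-q->O; L-p->O; L-q->P; M-p->P; M-q->Q; N-p->Q; N-q->R; O-p->F; O-q->S; P-p->S; P-q->T; Q-p->T; Q-q->R; R-p->R; R-q->R; S-p->J; S-q->U; T-p->U; T-q->R; U-p->N; U-q->R

Handle the two conditions separately and then intersect. The first has 6 states tracking the count of `q`s, saturating at 5; the second has 4 states tracking the input length modulo 4. A product state is a pair (one from each), accepting exactly when both do. Minimizing collapses redundant product states.
21 states suffice.
       p  q 
>  A   B  C 
   B   D  E 
   C   E  F 
 * D   G  H 
 * E   H  I 
 * F   I  J 
   G   A  K 
   H   K  L 
   I   L  M 
   J   M  N 
   K   C  O 
   L   O  P 
   M   P  Q 
   N   Q  R 
   O   F  S 
   P   S  T 
   Q   T  R 
   R   R  R 
 * S   J  U 
 * T   U  R 
   U   N  R 
(> = start, * = accepting)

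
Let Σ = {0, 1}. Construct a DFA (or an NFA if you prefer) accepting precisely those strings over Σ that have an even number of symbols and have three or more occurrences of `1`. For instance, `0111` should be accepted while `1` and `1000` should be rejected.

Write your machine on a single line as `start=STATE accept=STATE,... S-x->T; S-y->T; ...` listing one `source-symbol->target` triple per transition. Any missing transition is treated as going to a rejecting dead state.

start=s0; accept=s7,s8; s0-0->s1; s0-1->s2; s1-0->s0; s1-1->s3; s2-0->s3; s2-1->s4; s3-0->s2; s3-1->s5; s4-0->s5; s4-1->s6; s5-0->s4; s5-1->s7; s6-0->s7; s6-1->s8; s7-0->s6; s7-1->s9; s8-0->s9; s8-1->s9; s9-0->s8; s9-1->s8

Build one automaton per condition and run them in lockstep. One (2 states) tracks the input length modulo 2; the other (5 states) tracks the count of `1`s, saturating at 4. Each combined state is a pair, one component from each; accept when both components accept.
A 10-state machine:
        0   1  
>  s0   s1  s2 
   s1   s0  s3 
   s2   s3  s4 
   s3   s2  s5 
   s4   s5  s6 
   s5   s4  s7 
   s6   s7  s8 
 * s7   s6  s9 
 * s8   s9  s9 
   s9   s8  s8 
(> = start, * = accepting)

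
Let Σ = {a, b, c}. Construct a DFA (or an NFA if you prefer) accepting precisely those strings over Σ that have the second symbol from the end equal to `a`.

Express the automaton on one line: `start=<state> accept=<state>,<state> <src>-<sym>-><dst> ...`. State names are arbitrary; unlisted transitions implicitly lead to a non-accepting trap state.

Because acceptance depends on a position counted from the end, the machine has to buffer the most recent 2 symbols. Make each state the string of the last up-to-2 symbols read; on input `x` shift the window left and append `x`. Accept when the buffered window has length 2 and begins with `a`.
          a    b    c  
>  S0     S1   S2   S3 
   S1     S4   S5   S6 
   S2     S7   S8   S9 
   S3    S10  S11  S12 
 * S4     S4   S5   S6 
 * S5     S7   S8   S9 
 * S6    S10  S11  S12 
   S7     S4   S5   S6 
   S8     S7   S8   S9 
   S9    S10  S11  S12 
   S10    S4   S5   S6 
   S11    S7   S8   S9 
   S12   S10  S11  S12 
(> = start, * = accepting)

start=S0 accept=S4,S5,S6 S0-a->S1 S0-b->S2 S0-c->S3 S1-a->S4 S1-b->S5 S1-c->S6 S2-a->S7 S2-b->S8 S2-c->S9 S3-a->S10 S3-b->S11 S3-c->S12 S4-a->S4 S4-b->S5 S4-c->S6 S5-a->S7 S5-b->S8 S5-c->S9 S6-a->S10 S6-b->S11 S6-c->S12 S7-a->S4 S7-b->S5 S7-c->S6 S8-a->S7 S8-b->S8 S8-c->S9 S9-a->S10 S9-b->S11 S9-c->S12 S10-a->S4 S10-b->S5 S10-c->S6 S11-a->S7 S11-b->S8 S11-c->S9 S12-a->S10 S12-b->S11 S12-c->S12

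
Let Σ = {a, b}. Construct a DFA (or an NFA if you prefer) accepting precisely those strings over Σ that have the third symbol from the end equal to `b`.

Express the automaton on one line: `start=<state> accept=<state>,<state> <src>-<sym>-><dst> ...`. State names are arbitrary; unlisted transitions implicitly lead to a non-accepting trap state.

A DFA must remember the last 3 symbols (since which symbol is third-to-last isn't known until the input ends). Use one state per possible window of the last ≤3 symbols; accept from those whose window starts with `b`.
15 states suffice.
          a    b  
>  q0     q1   q2 
   q1     q3   q4 
   q2     q5   q6 
   q3     q7   q8 
   q4     q9  q10 
   q5    q11  q12 
   q6    q13  q14 
   q7     q7   q8 
   q8     q9  q10 
   q9    q11  q12 
   q10   q13  q14 
 * q11    q7   q8 
 * q12    q9  q10 
 * q13   q11  q12 
 * q14   q13  q14 
(> = start, * = accepting)

start=q0 accept=q11,q12,q13,q14 q0-a->q1 q0-b->q2 q1-a->q3 q1-b->q4 q2-a->q5 q2-b->q6 q3-a->q7 q3-b->q8 q4-a->q9 q4-b->q10 q5-a->q11 q5-b->q12 q6-a->q13 q6-b->q14 q7-a->q7 q7-b->q8 q8-a->q9 q8-b->q10 q9-a->q11 q9-b->q12 q10-a->q13 q10-b->q14 q11-a->q7 q11-b->q8 q12-a->q9 q12-b->q10 q13-a->q11 q13-b->q12 q14-a->q13 q14-b->q14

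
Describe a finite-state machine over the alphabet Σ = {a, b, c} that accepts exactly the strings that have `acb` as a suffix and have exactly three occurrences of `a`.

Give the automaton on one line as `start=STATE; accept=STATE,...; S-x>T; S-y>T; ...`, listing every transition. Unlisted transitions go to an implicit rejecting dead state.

start=s0; accept=s15; s0-a>s1; s0-b>s0; s0-c>s0; s1-a>s2; s1-b>s3; s1-c>s4; s2-a>s5; s2-b>s6; s2-c>s7; s3-a>s2; s3-b>s3; s3-c>s3; s4-a>s2; s4-b>s8; s4-c>s3; s5-a>s9; s5-b>s10; s5-c>s11; s6-a>s5; s6-b>s6; s6-c>s6; s7-a>s5; s7-b>s12; s7-c>s6; s8-a>s2; s8-b>s3; s8-c>s3; s9-a>s9; s9-b>s13; s9-c>s14; s10-a>s9; s10-b>s10; s10-c>s10; s11-a>s9; s11-b>s15; s11-c>s10; s12-a>s5; s12-b>s6; s12-c>s6; s13-a>s9; s13-b>s13; s13-c>s13; s14-a>s9; s14-b>s16; s14-c>s13; s15-a>s9; s15-b>s10; s15-c>s10; s16-a>s9; s16-b>s13; s16-c>s13

Handle the two conditions separately and then intersect. One (4 states) tracks how much of the suffix `acb` has currently been matched; the other (5 states) tracks the count of `a`s, saturating at 4. Each combined state is a pair, one component from each; accept when both components accept.
          a    b    c  
>  s0     s1   s0   s0 
   s1     s2   s3   s4 
   s2     s5   s6   s7 
   s3     s2   s3   s3 
   s4     s2   s8   s3 
   s5     s9  s10  s11 
   s6     s5   s6   s6 
   s7     s5  s12   s6 
   s8     s2   s3   s3 
   s9     s9  s13  s14 
   s10    s9  s10  s10 
   s11    s9  s15  s10 
   s12    s5   s6   s6 
   s13    s9  s13  s13 
   s14    s9  s16  s13 
 * s15    s9  s10  s10 
   s16    s9  s13  s13 
(> = start, * = accepting)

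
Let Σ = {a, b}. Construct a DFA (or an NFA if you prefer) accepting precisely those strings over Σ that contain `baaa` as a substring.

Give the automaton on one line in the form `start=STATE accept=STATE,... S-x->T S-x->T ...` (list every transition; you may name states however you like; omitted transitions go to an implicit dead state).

start=S0 accept=S4 S0-a->S0 S0-b->S1 S1-a->S2 S1-b->S1 S2-a->S3 S2-b->S1 S3-a->S4 S3-b->S1 S4-a->S4 S4-b->S4

Track how much of `baaa` has been matched so far: state S0 is no progress, S4 is the absorbing accept state reached once `baaa` has occurred. Intermediate states record partial matches; on a mismatch, fall back to the longest reusable overlap.
        a   b  
>  S0   S0  S1 
   S1   S2  S1 
   S2   S3  S1 
   S3   S4  S1 
 * S4   S4  S4 
(> = start, * = accepting)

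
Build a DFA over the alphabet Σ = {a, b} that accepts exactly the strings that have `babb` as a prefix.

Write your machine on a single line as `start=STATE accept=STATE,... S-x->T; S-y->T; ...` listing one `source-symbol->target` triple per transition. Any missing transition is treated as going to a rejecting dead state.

Check the first 4 symbols one by one: q0 through q3 record how many have matched `babb` so far; any wrong symbol goes to the dead state q5. After all 4 match we enter the accepting sink q4.
A 6-state machine:
        a   b  
>  q0   q5  q1 
   q1   q2  q5 
   q2   q5  q3 
   q3   q5  q4 
 * q4   q4  q4 
   q5   q5  q5 
(> = start, * = accepting)

start=q0; accept=q4; q0-a->q5; q0-b->q1; q1-a->q2; q1-b->q5; q2-a->q5; q2-b->q3; q3-a->q5; q3-b->q4; q4-a->q4; q4-b->q4; q5-a->q5; q5-b->q5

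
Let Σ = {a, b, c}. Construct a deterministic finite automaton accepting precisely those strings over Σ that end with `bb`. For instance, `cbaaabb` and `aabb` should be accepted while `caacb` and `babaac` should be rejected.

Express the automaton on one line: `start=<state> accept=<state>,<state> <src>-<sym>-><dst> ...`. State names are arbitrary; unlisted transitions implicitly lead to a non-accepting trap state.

Let each state record the length of the longest suffix of the input read so far that is also a prefix of `bb`. s1 means the last symbol is `b`; s2 means the last 2 symbols are `bb`. Accept only at s2, where the string currently ends in `bb`.
        a   b   c  
>  s0   s0  s1  s0 
   s1   s0  s2  s0 
 * s2   s0  s2  s0 
(> = start, * = accepting)

start=s0 accept=s2 s0-a->s0 s0-b->s1 s0-c->s0 s1-a->s0 s1-b->s2 s1-c->s0 s2-a->s0 s2-b->s2 s2-c->s0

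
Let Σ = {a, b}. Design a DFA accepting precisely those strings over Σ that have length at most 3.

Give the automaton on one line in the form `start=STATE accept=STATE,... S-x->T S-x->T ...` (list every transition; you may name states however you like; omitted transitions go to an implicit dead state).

start=q0 accept=q0,q1,q2,q3 q0-a->q1 q0-b->q1 q1-a->q2 q1-b->q2 q2-a->q3 q2-b->q3 q3-a->q4 q3-b->q4 q4-a->q4 q4-b->q4

We only need to distinguish lengths 0, 1, …, 3, and '>3'. Chain q0 → q1 → q2 → q3 → q4 on every symbol, with q4 looping. Accepting states: {q0, q1, q2, q3}.
        a   b  
>* q0   q1  q1 
 * q1   q2  q2 
 * q2   q3  q3 
 * q3   q4  q4 
   q4   q4  q4 
(> = start, * = accepting)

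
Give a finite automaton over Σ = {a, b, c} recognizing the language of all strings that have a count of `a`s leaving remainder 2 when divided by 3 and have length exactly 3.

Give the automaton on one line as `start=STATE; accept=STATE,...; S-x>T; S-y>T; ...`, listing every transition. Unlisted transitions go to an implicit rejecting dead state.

start=s0; accept=s6; s0-a>s1; s0-b>s2; s0-c>s2; s1-a>s3; s1-b>s4; s1-c>s4; s2-a>s4; s2-b>s5; s2-c>s5; s3-a>s5; s3-b>s6; s3-c>s6; s4-a>s6; s4-b>s5; s4-c>s5; s5-a>s5; s5-b>s5; s5-c>s5; s6-a>s5; s6-b>s5; s6-c>s5

Run two small machines in parallel and take their product. One (3 states) tracks the count of `a`s modulo 3; the other (5 states) tracks the input length, saturating at 4. Each combined state is a pair, one component from each; accept when both components accept. Minimizing collapses redundant product states.
A 7-state machine:
        a   b   c  
>  s0   s1  s2  s2 
   s1   s3  s4  s4 
   s2   s4  s5  s5 
   s3   s5  s6  s6 
   s4   s6  s5  s5 
   s5   s5  s5  s5 
 * s6   s5  s5  s5 
(> = start, * = accepting)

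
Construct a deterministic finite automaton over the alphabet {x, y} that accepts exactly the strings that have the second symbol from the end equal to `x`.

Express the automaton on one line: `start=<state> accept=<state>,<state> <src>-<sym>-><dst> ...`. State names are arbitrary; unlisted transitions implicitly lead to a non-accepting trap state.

Because acceptance depends on a position counted from the end, the machine has to buffer the most recent 2 symbols. Make each state the string of the last up-to-2 symbols read; on input `x` shift the window left and append `x`. Accept when the buffered window has length 2 and begins with `x`.
7 states suffice.
        x   y  
>  S0   S1  S2 
   S1   S3  S4 
   S2   S5  S6 
 * S3   S3  S4 
 * S4   S5  S6 
   S5   S3  S4 
   S6   S5  S6 
(> = start, * = accepting)

start=S0 accept=S3,S4 S0-x->S1 S0-y->S2 S1-x->S3 S1-y->S4 S2-x->S5 S2-y->S6 S3-x->S3 S3-y->S4 S4-x->S5 S4-y->S6 S5-x->S3 S5-y->S4 S6-x->S5 S6-y->S6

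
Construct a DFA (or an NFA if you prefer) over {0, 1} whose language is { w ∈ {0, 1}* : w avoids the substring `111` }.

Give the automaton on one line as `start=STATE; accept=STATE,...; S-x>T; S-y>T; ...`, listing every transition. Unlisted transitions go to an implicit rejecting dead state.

start=S0; accept=S0,S1,S2; S0-0>S0; S0-1>S1; S1-0>S0; S1-1>S2; S2-0>S0; S2-1>S3; S3-0>S3; S3-1>S3

Track partial matches of the forbidden pattern `111`. State S3 is a dead state reached once `111` has occurred; every other state accepts. S0 means no part of `111` is currently matched.
A 4-state machine:
        0   1  
>* S0   S0  S1 
 * S1   S0  S2 
 * S2   S0  S3 
   S3   S3  S3 
(> = start, * = accepting)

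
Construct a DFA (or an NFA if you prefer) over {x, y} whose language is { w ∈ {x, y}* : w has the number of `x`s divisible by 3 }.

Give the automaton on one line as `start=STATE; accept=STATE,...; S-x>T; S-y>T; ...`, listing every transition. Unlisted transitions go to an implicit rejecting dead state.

Keep the running count of `x`s modulo 3: each `x` advances along the cycle q0 → q1 → q2 → q0 while other symbols loop. Accept at q0.
3 states suffice.
        x   y  
>* q0   q1  q0 
   q1   q2  q1 
   q2   q0  q2 
(> = start, * = accepting)

start=q0; accept=q0; q0-x>q1; q0-y>q0; q1-x>q2; q1-y>q1; q2-x>q0; q2-y>q2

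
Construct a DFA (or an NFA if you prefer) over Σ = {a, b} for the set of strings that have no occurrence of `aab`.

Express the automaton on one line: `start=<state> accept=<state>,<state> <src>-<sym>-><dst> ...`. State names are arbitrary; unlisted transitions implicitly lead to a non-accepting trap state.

This is the complement of 'contains `aab`'. Use the same substring-matching states — S0 through S3 holding how much of `aab` has just been matched — but flip the accepting set: everything except the trap S3 accepts.
With 4 states:
        a   b  
>* S0   S1  S0 
 * S1   S2  S0 
 * S2   S2  S3 
   S3   S3  S3 
(> = start, * = accepting)

start=S0 accept=S0,S1,S2 S0-a->S1 S0-b->S0 S1-a->S2 S1-b->S0 S2-a->S2 S2-b->S3 S3-a->S3 S3-b->S3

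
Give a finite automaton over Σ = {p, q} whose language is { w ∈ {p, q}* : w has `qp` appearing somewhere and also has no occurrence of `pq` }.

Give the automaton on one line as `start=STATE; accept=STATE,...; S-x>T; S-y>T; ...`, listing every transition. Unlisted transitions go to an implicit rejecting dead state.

Handle the two conditions separately and then intersect. One (3 states) tracks whether and how much of `qp` has been seen; the other (3 states) tracks partial matches of the forbidden pattern `pq`. Each combined state is a pair, one component from each; accept when both components accept. Minimizing collapses redundant product states.
        p   q  
>  S0   S1  S2 
   S1   S1  S1 
   S2   S3  S2 
 * S3   S3  S1 
(> = start, * = accepting)

start=S0; accept=S3; S0-p>S1; S0-q>S2; S1-p>S1; S1-q>S1; S2-p>S3; S2-q>S2; S3-p>S3; S3-q>S1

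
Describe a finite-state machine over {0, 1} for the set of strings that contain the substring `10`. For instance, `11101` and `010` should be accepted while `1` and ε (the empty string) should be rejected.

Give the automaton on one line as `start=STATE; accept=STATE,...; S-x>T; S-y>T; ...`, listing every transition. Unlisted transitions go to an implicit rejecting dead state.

States A..B record the length of the longest prefix of `10` that matches the current input suffix. Reaching C means `10` has been seen, and we stay there forever. Accept from C.
A 3-state machine:
       0  1 
>  A   A  B 
   B   C  B 
 * C   C  C 
(> = start, * = accepting)

start=A; accept=C; A-0>A; A-1>B; B-0>C; B-1>B; C-0>C; C-1>C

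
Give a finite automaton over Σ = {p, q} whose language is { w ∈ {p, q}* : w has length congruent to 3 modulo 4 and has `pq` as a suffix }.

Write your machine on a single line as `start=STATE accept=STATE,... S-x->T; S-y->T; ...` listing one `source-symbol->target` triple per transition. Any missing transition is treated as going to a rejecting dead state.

Run two small machines in parallel and take their product. The first has 4 states tracking the input length modulo 4; the second has 3 states tracking how much of the suffix `pq` has currently been matched. A product state is a pair (one from each), accepting exactly when both do. After merging equivalent states the machine shrinks.
A 6-state machine:
        p   q  
>  s0   s1  s1 
   s1   s2  s3 
   s2   s4  s5 
   s3   s4  s4 
   s4   s0  s0 
 * s5   s0  s0 
(> = start, * = accepting)

start=s0; accept=s5; s0-p->s1; s0-q->s1; s1-p->s2; s1-q->s3; s2-p->s4; s2-q->s5; s3-p->s4; s3-q->s4; s4-p->s0; s4-q->s0; s5-p->s0; s5-q->s0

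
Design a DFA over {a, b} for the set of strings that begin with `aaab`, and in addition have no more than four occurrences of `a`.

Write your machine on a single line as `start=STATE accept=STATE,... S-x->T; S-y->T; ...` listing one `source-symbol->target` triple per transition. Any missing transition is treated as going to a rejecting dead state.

Run two small machines in parallel and take their product. The first has 6 states tracking whether the input so far still matches the prefix `aaab`; the second has 6 states tracking the count of `a`s, saturating at 5. A product state is a pair (one from each), accepting exactly when both do. Equivalent product states are then merged.
With 7 states:
        a   b  
>  S0   S1  S2 
   S1   S3  S2 
   S2   S2  S2 
   S3   S4  S2 
   S4   S2  S5 
 * S5   S6  S5 
 * S6   S2  S6 
(> = start, * = accepting)

start=S0; accept=S5,S6; S0-a->S1; S0-b->S2; S1-a->S3; S1-b->S2; S2-a->S2; S2-b->S2; S3-a->S4; S3-b->S2; S4-a->S2; S4-b->S5; S5-a->S6; S5-b->S5; S6-a->S2; S6-b->S6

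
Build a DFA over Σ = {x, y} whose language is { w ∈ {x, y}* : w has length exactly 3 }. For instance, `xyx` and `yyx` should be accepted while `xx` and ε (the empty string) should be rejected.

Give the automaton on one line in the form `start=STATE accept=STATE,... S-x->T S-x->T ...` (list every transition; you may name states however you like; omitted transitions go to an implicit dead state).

We only need to distinguish lengths 0, 1, …, 3, and '>3'. Chain s0 → s1 → s2 → s3 → s4 on every symbol, with s4 looping. Accepting states: {s3}.
With 5 states:
        x   y  
>  s0   s1  s1 
   s1   s2  s2 
   s2   s3  s3 
 * s3   s4  s4 
   s4   s4  s4 
(> = start, * = accepting)

start=s0 accept=s3 s0-x->s1 s0-y->s1 s1-x->s2 s1-y->s2 s2-x->s3 s2-y->s3 s3-x->s4 s3-y->s4 s4-x->s4 s4-y->s4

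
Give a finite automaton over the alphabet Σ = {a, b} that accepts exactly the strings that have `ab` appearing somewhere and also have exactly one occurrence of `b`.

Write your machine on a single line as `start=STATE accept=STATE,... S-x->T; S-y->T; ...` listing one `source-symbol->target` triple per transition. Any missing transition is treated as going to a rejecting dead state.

Handle the two conditions separately and then intersect. One (3 states) tracks whether and how much of `ab` has been seen; the other (3 states) tracks the count of `b`s, saturating at 2. Each combined state is a pair, one component from each; accept when both components accept. Equivalent product states are then merged.
With 4 states:
        a   b  
>  S0   S1  S2 
   S1   S1  S3 
   S2   S2  S2 
 * S3   S3  S2 
(> = start, * = accepting)

start=S0; accept=S3; S0-a->S1; S0-b->S2; S1-a->S1; S1-b->S3; S2-a->S2; S2-b->S2; S3-a->S3; S3-b->S2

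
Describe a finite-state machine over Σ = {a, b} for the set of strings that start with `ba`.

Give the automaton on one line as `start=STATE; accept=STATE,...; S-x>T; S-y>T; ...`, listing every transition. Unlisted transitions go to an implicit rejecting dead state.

start=s0; accept=s2; s0-a>s3; s0-b>s1; s1-a>s2; s1-b>s3; s2-a>s2; s2-b>s2; s3-a>s3; s3-b>s3

Walk along `ba` while the input agrees: from s0 take `b` to s1, and so on. Any deviation drops to the rejecting sink s3. Once s2 is reached the prefix is confirmed and every continuation is accepted.
With 4 states:
        a   b  
>  s0   s3  s1 
   s1   s2  s3 
 * s2   s2  s2 
   s3   s3  s3 
(> = start, * = accepting)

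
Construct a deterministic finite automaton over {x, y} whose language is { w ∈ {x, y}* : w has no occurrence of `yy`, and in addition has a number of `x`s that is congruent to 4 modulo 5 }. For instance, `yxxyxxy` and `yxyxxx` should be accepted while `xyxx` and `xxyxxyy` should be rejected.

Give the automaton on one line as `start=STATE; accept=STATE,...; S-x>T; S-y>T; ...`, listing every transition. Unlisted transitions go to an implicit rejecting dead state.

Build one automaton per condition and run them in lockstep. One (3 states) tracks partial matches of the forbidden pattern `yy`; the other (5 states) tracks the count of `x`s modulo 5. Each combined state is a pair, one component from each; accept when both components accept.
15 states suffice.
          x    y  
>  s0     s1   s2 
   s1     s3   s4 
   s2     s1   s5 
   s3     s6   s7 
   s4     s3   s8 
   s5     s8   s5 
   s6     s9  s10 
   s7     s6  s11 
   s8    s11   s8 
 * s9     s0  s12 
   s10    s9  s13 
   s11   s13  s11 
 * s12    s0  s14 
   s13   s14  s13 
   s14    s5  s14 
(> = start, * = accepting)

start=s0; accept=s9,s12; s0-x>s1; s0-y>s2; s1-x>s3; s1-y>s4; s2-x>s1; s2-y>s5; s3-x>s6; s3-y>s7; s4-x>s3; s4-y>s8; s5-x>s8; s5-y>s5; s6-x>s9; s6-y>s10; s7-x>s6; s7-y>s11; s8-x>s11; s8-y>s8; s9-x>s0; s9-y>s12; s10-x>s9; s10-y>s13; s11-x>s13; s11-y>s11; s12-x>s0; s12-y>s14; s13-x>s14; s13-y>s13; s14-x>s5; s14-y>s14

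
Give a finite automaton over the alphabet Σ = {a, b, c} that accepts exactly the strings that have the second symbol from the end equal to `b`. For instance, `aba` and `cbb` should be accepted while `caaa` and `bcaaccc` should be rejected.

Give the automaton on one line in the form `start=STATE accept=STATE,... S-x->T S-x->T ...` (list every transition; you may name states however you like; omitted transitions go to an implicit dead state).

Because acceptance depends on a position counted from the end, the machine has to buffer the most recent 2 symbols. Make each state the string of the last up-to-2 symbols read; on input `x` shift the window left and append `x`. Accept when the buffered window has length 2 and begins with `b`.
          a    b    c  
>  q0     q1   q2   q3 
   q1     q4   q5   q6 
   q2     q7   q8   q9 
   q3    q10  q11  q12 
   q4     q4   q5   q6 
   q5     q7   q8   q9 
   q6    q10  q11  q12 
 * q7     q4   q5   q6 
 * q8     q7   q8   q9 
 * q9    q10  q11  q12 
   q10    q4   q5   q6 
   q11    q7   q8   q9 
   q12   q10  q11  q12 
(> = start, * = accepting)

start=q0 accept=q7,q8,q9 q0-a->q1 q0-b->q2 q0-c->q3 q1-a->q4 q1-b->q5 q1-c->q6 q2-a->q7 q2-b->q8 q2-c->q9 q3-a->q10 q3-b->q11 q3-c->q12 q4-a->q4 q4-b->q5 q4-c->q6 q5-a->q7 q5-b->q8 q5-c->q9 q6-a->q10 q6-b->q11 q6-c->q12 q7-a->q4 q7-b->q5 q7-c->q6 q8-a->q7 q8-b->q8 q8-c->q9 q9-a->q10 q9-b->q11 q9-c->q12 q10-a->q4 q10-b->q5 q10-c->q6 q11-a->q7 q11-b->q8 q11-c->q9 q12-a->q10 q12-b->q11 q12-c->q12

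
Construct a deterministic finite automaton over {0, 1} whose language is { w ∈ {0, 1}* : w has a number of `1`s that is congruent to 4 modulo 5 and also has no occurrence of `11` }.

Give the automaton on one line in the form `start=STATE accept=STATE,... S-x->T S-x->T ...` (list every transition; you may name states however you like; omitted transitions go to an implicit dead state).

start=q0 accept=q8,q9 q0-0->q0 q0-1->q1 q1-0->q2 q1-1->q3 q2-0->q2 q2-1->q4 q3-0->q3 q3-1->q3 q4-0->q5 q4-1->q3 q5-0->q5 q5-1->q6 q6-0->q7 q6-1->q3 q7-0->q7 q7-1->q8 q8-0->q9 q8-1->q3 q9-0->q9 q9-1->q10 q10-0->q0 q10-1->q3

Run two small machines in parallel and take their product. The first has 5 states tracking the count of `1`s modulo 5; the second has 3 states tracking partial matches of the forbidden pattern `11`. A product state is a pair (one from each), accepting exactly when both do. After merging equivalent states the machine shrinks.
11 states suffice.
          0    1  
>  q0     q0   q1 
   q1     q2   q3 
   q2     q2   q4 
   q3     q3   q3 
   q4     q5   q3 
   q5     q5   q6 
   q6     q7   q3 
   q7     q7   q8 
 * q8     q9   q3 
 * q9     q9  q10 
   q10    q0   q3 
(> = start, * = accepting)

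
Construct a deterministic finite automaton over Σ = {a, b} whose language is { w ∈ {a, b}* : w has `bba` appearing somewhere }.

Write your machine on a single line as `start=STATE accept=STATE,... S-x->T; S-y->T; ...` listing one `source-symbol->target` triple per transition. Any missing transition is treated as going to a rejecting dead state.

Track how much of `bba` has been matched so far: state q0 is no progress, q3 is the absorbing accept state reached once `bba` has occurred. Intermediate states record partial matches; on a mismatch, fall back to the longest reusable overlap.
        a   b  
>  q0   q0  q1 
   q1   q0  q2 
   q2   q3  q2 
 * q3   q3  q3 
(> = start, * = accepting)

start=q0; accept=q3; q0-a->q0; q0-b->q1; q1-a->q0; q1-b->q2; q2-a->q3; q2-b->q2; q3-a->q3; q3-b->q3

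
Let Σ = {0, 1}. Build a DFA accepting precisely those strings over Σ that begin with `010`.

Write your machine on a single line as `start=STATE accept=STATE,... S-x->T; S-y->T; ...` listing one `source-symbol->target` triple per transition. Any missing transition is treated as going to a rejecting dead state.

Walk along `010` while the input agrees: from q0 take `0` to q1, and so on. Any deviation drops to the rejecting sink q4. Once q3 is reached the prefix is confirmed and every continuation is accepted.
With 5 states:
        0   1  
>  q0   q1  q4 
   q1   q4  q2 
   q2   q3  q4 
 * q3   q3  q3 
   q4   q4  q4 
(> = start, * = accepting)

start=q0; accept=q3; q0-0->q1; q0-1->q4; q1-0->q4; q1-1->q2; q2-0->q3; q2-1->q4; q3-0->q3; q3-1->q3; q4-0->q4; q4-1->q4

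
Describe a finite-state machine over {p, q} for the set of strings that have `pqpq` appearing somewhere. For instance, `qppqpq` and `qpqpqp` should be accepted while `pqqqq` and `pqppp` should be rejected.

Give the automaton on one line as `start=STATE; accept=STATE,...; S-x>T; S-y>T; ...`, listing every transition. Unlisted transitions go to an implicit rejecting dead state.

Track how much of `pqpq` has been matched so far: state s0 is no progress, s4 is the absorbing accept state reached once `pqpq` has occurred. Intermediate states record partial matches; on a mismatch, fall back to the longest reusable overlap.
A 5-state machine:
        p   q  
>  s0   s1  s0 
   s1   s1  s2 
   s2   s3  s0 
   s3   s1  s4 
 * s4   s4  s4 
(> = start, * = accepting)

start=s0; accept=s4; s0-p>s1; s0-q>s0; s1-p>s1; s1-q>s2; s2-p>s3; s2-q>s0; s3-p>s1; s3-q>s4; s4-p>s4; s4-q>s4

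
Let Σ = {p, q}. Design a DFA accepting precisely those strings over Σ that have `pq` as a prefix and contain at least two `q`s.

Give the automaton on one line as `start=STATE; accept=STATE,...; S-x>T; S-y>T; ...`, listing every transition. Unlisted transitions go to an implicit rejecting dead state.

start=S0; accept=S4; S0-p>S1; S0-q>S2; S1-p>S2; S1-q>S3; S2-p>S2; S2-q>S2; S3-p>S3; S3-q>S4; S4-p>S4; S4-q>S4

Run two small machines in parallel and take their product. The first has 4 states tracking whether the input so far still matches the prefix `pq`; the second has 4 states tracking the count of `q`s, saturating at 3. A product state is a pair (one from each), accepting exactly when both do. Equivalent product states are then merged.
5 states suffice.
        p   q  
>  S0   S1  S2 
   S1   S2  S3 
   S2   S2  S2 
   S3   S3  S4 
 * S4   S4  S4 
(> = start, * = accepting)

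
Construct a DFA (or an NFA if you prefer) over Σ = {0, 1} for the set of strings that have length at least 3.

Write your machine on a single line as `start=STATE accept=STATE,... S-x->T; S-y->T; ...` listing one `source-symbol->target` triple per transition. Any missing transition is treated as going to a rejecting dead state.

start=s0; accept=s3,s4; s0-0->s1; s0-1->s1; s1-0->s2; s1-1->s2; s2-0->s3; s2-1->s3; s3-0->s4; s3-1->s4; s4-0->s4; s4-1->s4

We only need to distinguish lengths 0, 1, …, 3, and '>3'. Chain s0 → s1 → s2 → s3 → s4 on every symbol, with s4 looping. Accepting states: {s3, s4}.
A 5-state machine:
        0   1  
>  s0   s1  s1 
   s1   s2  s2 
   s2   s3  s3 
 * s3   s4  s4 
 * s4   s4  s4 
(> = start, * = accepting)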